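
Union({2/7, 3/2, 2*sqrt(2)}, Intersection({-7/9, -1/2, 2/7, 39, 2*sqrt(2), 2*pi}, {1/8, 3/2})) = {2/7, 3/2, 2*sqrt(2)}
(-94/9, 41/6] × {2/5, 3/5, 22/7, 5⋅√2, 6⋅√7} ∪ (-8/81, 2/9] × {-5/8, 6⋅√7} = ((-8/81, 2/9] × {-5/8, 6⋅√7}) ∪ ((-94/9, 41/6] × {2/5, 3/5, 22/7, 5⋅√2, 6⋅√7})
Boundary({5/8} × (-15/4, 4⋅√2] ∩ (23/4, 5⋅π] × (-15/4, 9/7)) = ∅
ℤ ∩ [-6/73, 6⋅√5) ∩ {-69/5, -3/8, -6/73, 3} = {3}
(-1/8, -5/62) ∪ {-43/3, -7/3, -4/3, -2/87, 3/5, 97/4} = {-43/3, -7/3, -4/3, -2/87, 3/5, 97/4} ∪ (-1/8, -5/62)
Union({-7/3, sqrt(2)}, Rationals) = Union({sqrt(2)}, Rationals)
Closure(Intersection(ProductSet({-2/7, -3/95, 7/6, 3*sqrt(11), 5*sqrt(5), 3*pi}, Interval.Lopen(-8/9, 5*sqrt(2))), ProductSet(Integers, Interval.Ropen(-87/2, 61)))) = EmptySet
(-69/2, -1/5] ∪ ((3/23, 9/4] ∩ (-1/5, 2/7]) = (-69/2, -1/5] ∪ (3/23, 2/7]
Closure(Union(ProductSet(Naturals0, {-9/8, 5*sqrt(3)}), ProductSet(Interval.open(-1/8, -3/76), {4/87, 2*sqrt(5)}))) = Union(ProductSet(Interval(-1/8, -3/76), {4/87, 2*sqrt(5)}), ProductSet(Naturals0, {-9/8, 5*sqrt(3)}))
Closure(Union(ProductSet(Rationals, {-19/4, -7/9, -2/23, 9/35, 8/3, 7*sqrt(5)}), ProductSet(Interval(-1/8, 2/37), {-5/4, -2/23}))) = Union(ProductSet(Interval(-1/8, 2/37), {-5/4, -2/23}), ProductSet(Reals, {-19/4, -7/9, -2/23, 9/35, 8/3, 7*sqrt(5)}))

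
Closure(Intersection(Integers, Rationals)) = Integers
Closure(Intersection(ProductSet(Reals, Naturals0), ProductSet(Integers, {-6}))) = EmptySet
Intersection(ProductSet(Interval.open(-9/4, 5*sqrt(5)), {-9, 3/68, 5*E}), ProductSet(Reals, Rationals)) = ProductSet(Interval.open(-9/4, 5*sqrt(5)), {-9, 3/68})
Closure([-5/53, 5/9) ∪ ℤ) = ℤ ∪ [-5/53, 5/9]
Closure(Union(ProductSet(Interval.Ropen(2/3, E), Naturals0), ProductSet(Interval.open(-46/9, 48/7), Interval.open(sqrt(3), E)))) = Union(ProductSet({-46/9, 48/7}, Interval(sqrt(3), E)), ProductSet(Interval(-46/9, 48/7), {sqrt(3), E}), ProductSet(Interval.open(-46/9, 48/7), Interval.open(sqrt(3), E)), ProductSet(Interval(2/3, E), Complement(Naturals0, Interval.open(sqrt(3), E))), ProductSet(Interval.Ropen(2/3, E), Naturals0))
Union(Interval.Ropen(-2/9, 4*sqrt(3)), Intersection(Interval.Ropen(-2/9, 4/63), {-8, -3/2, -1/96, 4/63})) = Interval.Ropen(-2/9, 4*sqrt(3))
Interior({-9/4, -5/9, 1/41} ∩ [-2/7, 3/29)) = ∅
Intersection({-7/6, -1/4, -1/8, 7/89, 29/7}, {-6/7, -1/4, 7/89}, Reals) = {-1/4, 7/89}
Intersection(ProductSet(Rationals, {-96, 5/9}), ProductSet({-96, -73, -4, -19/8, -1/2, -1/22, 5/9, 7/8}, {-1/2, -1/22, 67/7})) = EmptySet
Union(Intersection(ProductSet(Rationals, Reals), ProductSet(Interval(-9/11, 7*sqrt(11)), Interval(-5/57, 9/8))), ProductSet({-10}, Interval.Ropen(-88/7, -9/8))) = Union(ProductSet({-10}, Interval.Ropen(-88/7, -9/8)), ProductSet(Intersection(Interval(-9/11, 7*sqrt(11)), Rationals), Interval(-5/57, 9/8)))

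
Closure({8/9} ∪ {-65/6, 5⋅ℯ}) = {-65/6, 8/9, 5⋅ℯ}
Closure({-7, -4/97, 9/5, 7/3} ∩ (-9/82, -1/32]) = {-4/97}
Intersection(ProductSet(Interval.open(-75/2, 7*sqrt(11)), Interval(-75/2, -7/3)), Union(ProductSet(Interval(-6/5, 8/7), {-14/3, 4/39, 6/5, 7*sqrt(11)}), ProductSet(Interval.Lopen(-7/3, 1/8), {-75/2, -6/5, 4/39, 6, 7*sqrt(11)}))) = Union(ProductSet(Interval.Lopen(-7/3, 1/8), {-75/2}), ProductSet(Interval(-6/5, 8/7), {-14/3}))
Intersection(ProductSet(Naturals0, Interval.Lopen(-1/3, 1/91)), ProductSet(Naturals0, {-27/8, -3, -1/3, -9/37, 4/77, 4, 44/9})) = ProductSet(Naturals0, {-9/37})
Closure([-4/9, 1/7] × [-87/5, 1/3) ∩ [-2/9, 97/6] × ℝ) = [-2/9, 1/7] × [-87/5, 1/3]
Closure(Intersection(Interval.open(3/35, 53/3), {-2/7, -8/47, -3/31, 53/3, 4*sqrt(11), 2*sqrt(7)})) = {4*sqrt(11), 2*sqrt(7)}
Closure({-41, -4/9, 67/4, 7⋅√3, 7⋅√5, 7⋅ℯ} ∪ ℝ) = ℝ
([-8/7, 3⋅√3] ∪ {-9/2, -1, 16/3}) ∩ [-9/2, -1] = {-9/2} ∪ [-8/7, -1]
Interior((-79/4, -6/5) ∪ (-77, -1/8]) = (-77, -1/8)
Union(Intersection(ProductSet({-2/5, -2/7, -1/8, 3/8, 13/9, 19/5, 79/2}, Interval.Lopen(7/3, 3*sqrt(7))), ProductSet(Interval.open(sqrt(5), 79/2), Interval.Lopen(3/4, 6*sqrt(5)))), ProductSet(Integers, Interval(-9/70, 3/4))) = Union(ProductSet({19/5}, Interval.Lopen(7/3, 3*sqrt(7))), ProductSet(Integers, Interval(-9/70, 3/4)))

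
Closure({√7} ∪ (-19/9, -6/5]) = [-19/9, -6/5] ∪ {√7}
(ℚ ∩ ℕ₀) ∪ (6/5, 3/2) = ℕ₀ ∪ (6/5, 3/2)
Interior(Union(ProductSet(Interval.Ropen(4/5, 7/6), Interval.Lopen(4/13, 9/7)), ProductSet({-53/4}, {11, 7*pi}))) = ProductSet(Interval.open(4/5, 7/6), Interval.open(4/13, 9/7))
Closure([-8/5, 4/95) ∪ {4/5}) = [-8/5, 4/95] ∪ {4/5}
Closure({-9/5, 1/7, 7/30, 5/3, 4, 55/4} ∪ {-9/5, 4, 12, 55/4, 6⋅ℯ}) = {-9/5, 1/7, 7/30, 5/3, 4, 12, 55/4, 6⋅ℯ}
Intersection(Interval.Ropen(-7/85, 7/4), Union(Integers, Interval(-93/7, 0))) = Union(Interval(-7/85, 0), Range(0, 2, 1))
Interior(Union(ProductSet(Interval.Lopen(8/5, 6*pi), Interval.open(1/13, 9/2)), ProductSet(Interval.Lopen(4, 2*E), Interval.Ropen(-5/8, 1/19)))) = Union(ProductSet(Interval.open(8/5, 6*pi), Interval.open(1/13, 9/2)), ProductSet(Interval.open(4, 2*E), Interval.open(-5/8, 1/19)))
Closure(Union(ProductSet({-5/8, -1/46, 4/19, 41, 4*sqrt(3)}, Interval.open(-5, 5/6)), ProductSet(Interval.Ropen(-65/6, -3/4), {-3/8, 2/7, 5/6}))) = Union(ProductSet({-5/8, -1/46, 4/19, 41, 4*sqrt(3)}, Interval(-5, 5/6)), ProductSet(Interval(-65/6, -3/4), {-3/8, 2/7, 5/6}))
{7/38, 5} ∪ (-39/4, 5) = (-39/4, 5]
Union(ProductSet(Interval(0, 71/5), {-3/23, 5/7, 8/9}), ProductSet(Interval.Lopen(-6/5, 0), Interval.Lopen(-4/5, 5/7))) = Union(ProductSet(Interval.Lopen(-6/5, 0), Interval.Lopen(-4/5, 5/7)), ProductSet(Interval(0, 71/5), {-3/23, 5/7, 8/9}))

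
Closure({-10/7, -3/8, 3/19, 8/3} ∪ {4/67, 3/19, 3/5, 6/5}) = {-10/7, -3/8, 4/67, 3/19, 3/5, 6/5, 8/3}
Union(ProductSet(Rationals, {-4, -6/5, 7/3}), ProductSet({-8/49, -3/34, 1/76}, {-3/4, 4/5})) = Union(ProductSet({-8/49, -3/34, 1/76}, {-3/4, 4/5}), ProductSet(Rationals, {-4, -6/5, 7/3}))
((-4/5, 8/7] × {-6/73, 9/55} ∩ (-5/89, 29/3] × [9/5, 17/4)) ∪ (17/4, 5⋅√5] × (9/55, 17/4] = (17/4, 5⋅√5] × (9/55, 17/4]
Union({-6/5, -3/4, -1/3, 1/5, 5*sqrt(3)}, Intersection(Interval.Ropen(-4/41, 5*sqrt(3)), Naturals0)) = Union({-6/5, -3/4, -1/3, 1/5, 5*sqrt(3)}, Range(0, 9, 1))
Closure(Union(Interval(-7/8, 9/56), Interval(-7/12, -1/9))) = Interval(-7/8, 9/56)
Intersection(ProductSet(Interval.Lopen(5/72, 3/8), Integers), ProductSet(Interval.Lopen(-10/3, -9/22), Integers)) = EmptySet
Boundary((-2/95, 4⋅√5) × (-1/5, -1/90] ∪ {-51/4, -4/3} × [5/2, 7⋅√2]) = ({-51/4, -4/3} × [5/2, 7⋅√2]) ∪ ({-2/95, 4⋅√5} × [-1/5, -1/90]) ∪ ([-2/95, 4⋅√5] × {-1/5, -1/90})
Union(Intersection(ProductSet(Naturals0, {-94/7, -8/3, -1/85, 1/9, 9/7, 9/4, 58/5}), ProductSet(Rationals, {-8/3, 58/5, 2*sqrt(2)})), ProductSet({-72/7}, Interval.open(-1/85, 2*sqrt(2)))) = Union(ProductSet({-72/7}, Interval.open(-1/85, 2*sqrt(2))), ProductSet(Naturals0, {-8/3, 58/5}))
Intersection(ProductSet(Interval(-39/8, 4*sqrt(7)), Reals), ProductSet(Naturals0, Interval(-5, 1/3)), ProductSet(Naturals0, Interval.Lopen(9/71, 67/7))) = ProductSet(Range(0, 11, 1), Interval.Lopen(9/71, 1/3))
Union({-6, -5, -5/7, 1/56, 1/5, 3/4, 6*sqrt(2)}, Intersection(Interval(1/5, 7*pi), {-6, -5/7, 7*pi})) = {-6, -5, -5/7, 1/56, 1/5, 3/4, 6*sqrt(2), 7*pi}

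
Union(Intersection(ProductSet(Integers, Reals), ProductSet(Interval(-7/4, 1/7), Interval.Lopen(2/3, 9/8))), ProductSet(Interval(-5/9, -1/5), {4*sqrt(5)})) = Union(ProductSet(Interval(-5/9, -1/5), {4*sqrt(5)}), ProductSet(Range(-1, 1, 1), Interval.Lopen(2/3, 9/8)))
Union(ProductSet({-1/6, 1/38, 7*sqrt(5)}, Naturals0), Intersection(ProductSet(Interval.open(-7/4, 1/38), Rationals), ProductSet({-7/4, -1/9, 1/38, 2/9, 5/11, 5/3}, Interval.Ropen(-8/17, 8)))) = Union(ProductSet({-1/9}, Intersection(Interval.Ropen(-8/17, 8), Rationals)), ProductSet({-1/6, 1/38, 7*sqrt(5)}, Naturals0))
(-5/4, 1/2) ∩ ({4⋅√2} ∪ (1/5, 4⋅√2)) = (1/5, 1/2)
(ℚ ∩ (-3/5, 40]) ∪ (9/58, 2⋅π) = [9/58, 2⋅π) ∪ (ℚ ∩ (-3/5, 40])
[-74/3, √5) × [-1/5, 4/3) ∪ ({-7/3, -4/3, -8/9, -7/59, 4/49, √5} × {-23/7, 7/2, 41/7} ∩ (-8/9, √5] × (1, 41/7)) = ({-7/59, 4/49, √5} × {7/2}) ∪ ([-74/3, √5) × [-1/5, 4/3))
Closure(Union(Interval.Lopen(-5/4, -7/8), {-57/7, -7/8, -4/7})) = Union({-57/7, -4/7}, Interval(-5/4, -7/8))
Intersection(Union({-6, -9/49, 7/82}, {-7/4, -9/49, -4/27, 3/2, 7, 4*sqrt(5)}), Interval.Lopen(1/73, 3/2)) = {7/82, 3/2}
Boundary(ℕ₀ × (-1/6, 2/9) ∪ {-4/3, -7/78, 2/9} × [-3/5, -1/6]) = (ℕ₀ × [-1/6, 2/9]) ∪ ({-4/3, -7/78, 2/9} × [-3/5, -1/6])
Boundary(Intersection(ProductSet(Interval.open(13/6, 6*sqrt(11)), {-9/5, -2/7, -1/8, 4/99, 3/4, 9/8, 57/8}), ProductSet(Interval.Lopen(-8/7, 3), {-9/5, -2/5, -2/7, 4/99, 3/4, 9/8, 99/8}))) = ProductSet(Interval(13/6, 3), {-9/5, -2/7, 4/99, 3/4, 9/8})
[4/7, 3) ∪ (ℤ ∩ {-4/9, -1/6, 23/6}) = [4/7, 3)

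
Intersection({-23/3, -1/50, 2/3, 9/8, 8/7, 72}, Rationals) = {-23/3, -1/50, 2/3, 9/8, 8/7, 72}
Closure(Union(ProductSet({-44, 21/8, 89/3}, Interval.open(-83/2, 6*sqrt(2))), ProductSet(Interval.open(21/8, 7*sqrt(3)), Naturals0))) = Union(ProductSet({-44, 21/8, 89/3}, Interval(-83/2, 6*sqrt(2))), ProductSet(Interval(21/8, 7*sqrt(3)), Naturals0))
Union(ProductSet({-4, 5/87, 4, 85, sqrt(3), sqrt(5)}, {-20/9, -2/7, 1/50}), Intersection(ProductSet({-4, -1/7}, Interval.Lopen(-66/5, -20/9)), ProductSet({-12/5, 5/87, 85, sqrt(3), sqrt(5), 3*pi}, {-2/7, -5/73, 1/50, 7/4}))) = ProductSet({-4, 5/87, 4, 85, sqrt(3), sqrt(5)}, {-20/9, -2/7, 1/50})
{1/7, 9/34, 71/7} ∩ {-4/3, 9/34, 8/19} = {9/34}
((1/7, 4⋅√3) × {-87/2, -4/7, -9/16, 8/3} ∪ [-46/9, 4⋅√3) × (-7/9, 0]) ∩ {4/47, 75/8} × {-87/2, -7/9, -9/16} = {4/47} × {-9/16}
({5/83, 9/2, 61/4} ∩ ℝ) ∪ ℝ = ℝ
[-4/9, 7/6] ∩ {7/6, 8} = {7/6}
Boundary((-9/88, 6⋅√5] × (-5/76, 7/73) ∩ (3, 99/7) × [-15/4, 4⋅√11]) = ({3, 6⋅√5} × [-5/76, 7/73]) ∪ ([3, 6⋅√5] × {-5/76, 7/73})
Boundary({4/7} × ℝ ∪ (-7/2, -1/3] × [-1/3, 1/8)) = ({4/7} × (-∞, ∞)) ∪ ({-7/2, -1/3} × [-1/3, 1/8]) ∪ ([-7/2, -1/3] × {-1/3, 1/8})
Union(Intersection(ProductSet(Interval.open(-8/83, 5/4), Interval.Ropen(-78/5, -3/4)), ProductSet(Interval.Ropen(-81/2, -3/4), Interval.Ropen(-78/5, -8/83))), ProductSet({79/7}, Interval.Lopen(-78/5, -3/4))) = ProductSet({79/7}, Interval.Lopen(-78/5, -3/4))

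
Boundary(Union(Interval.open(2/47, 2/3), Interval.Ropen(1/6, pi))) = {2/47, pi}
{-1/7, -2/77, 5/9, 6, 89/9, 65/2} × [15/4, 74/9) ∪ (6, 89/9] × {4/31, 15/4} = ((6, 89/9] × {4/31, 15/4}) ∪ ({-1/7, -2/77, 5/9, 6, 89/9, 65/2} × [15/4, 74/9))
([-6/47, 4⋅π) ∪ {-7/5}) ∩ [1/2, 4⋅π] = [1/2, 4⋅π)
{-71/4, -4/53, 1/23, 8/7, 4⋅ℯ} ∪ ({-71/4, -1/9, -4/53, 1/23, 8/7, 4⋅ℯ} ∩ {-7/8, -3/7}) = {-71/4, -4/53, 1/23, 8/7, 4⋅ℯ}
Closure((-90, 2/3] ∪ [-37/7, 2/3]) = [-90, 2/3]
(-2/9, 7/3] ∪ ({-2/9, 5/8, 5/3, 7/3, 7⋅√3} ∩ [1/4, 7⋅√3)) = (-2/9, 7/3]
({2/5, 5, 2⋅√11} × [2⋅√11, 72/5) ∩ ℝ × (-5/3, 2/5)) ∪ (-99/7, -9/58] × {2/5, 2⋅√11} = (-99/7, -9/58] × {2/5, 2⋅√11}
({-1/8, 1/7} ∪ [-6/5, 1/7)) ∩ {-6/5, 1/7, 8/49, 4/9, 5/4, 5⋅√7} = {-6/5, 1/7}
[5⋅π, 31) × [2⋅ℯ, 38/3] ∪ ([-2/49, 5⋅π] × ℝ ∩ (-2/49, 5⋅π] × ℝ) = ((-2/49, 5⋅π] × ℝ) ∪ ([5⋅π, 31) × [2⋅ℯ, 38/3])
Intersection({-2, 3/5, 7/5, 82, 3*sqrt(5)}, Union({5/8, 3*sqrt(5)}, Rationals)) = {-2, 3/5, 7/5, 82, 3*sqrt(5)}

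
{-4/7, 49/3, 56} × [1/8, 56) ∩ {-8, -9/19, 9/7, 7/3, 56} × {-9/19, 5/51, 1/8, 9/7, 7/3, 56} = {56} × {1/8, 9/7, 7/3}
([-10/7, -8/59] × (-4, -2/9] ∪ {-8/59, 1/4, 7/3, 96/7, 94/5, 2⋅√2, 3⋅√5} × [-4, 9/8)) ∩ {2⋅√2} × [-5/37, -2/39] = {2⋅√2} × [-5/37, -2/39]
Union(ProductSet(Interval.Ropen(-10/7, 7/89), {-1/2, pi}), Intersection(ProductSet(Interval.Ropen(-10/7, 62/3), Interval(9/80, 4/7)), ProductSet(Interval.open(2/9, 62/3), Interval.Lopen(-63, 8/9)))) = Union(ProductSet(Interval.Ropen(-10/7, 7/89), {-1/2, pi}), ProductSet(Interval.open(2/9, 62/3), Interval(9/80, 4/7)))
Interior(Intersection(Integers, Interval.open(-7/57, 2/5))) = EmptySet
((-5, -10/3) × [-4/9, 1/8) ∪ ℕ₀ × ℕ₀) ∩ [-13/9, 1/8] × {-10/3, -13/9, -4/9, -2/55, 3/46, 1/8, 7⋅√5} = ∅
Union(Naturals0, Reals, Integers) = Reals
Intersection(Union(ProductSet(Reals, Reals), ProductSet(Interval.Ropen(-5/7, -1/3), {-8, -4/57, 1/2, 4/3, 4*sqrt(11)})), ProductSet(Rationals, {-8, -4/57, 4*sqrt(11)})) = ProductSet(Rationals, {-8, -4/57, 4*sqrt(11)})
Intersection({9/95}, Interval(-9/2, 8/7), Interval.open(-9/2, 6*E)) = {9/95}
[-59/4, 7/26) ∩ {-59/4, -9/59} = {-59/4, -9/59}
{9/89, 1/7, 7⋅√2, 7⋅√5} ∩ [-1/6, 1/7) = {9/89}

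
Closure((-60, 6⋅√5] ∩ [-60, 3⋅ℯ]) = [-60, 3⋅ℯ]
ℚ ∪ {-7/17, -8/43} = ℚ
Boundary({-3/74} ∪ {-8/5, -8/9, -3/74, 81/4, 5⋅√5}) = {-8/5, -8/9, -3/74, 81/4, 5⋅√5}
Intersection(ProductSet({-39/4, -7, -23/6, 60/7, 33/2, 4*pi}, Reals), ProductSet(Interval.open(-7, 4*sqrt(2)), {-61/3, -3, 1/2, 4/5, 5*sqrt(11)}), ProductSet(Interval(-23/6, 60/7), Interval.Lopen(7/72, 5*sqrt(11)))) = ProductSet({-23/6}, {1/2, 4/5, 5*sqrt(11)})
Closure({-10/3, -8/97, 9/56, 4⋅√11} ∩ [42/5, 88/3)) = {4⋅√11}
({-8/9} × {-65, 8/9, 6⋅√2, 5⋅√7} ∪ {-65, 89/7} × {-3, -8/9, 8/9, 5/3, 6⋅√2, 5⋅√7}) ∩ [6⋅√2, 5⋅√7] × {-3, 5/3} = {89/7} × {-3, 5/3}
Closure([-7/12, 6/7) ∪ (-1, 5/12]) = [-1, 6/7]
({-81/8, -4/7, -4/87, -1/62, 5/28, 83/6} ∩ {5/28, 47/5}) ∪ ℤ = ℤ ∪ {5/28}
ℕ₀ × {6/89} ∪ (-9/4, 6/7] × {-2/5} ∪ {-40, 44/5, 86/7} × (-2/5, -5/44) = (ℕ₀ × {6/89}) ∪ ((-9/4, 6/7] × {-2/5}) ∪ ({-40, 44/5, 86/7} × (-2/5, -5/44))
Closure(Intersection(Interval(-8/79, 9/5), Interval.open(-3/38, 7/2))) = Interval(-3/38, 9/5)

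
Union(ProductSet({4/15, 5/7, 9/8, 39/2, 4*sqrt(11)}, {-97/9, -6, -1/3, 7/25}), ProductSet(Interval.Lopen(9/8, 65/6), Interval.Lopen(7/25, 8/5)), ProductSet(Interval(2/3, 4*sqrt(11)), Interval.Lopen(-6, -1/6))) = Union(ProductSet({4/15, 5/7, 9/8, 39/2, 4*sqrt(11)}, {-97/9, -6, -1/3, 7/25}), ProductSet(Interval(2/3, 4*sqrt(11)), Interval.Lopen(-6, -1/6)), ProductSet(Interval.Lopen(9/8, 65/6), Interval.Lopen(7/25, 8/5)))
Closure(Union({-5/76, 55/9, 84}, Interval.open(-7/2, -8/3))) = Union({-5/76, 55/9, 84}, Interval(-7/2, -8/3))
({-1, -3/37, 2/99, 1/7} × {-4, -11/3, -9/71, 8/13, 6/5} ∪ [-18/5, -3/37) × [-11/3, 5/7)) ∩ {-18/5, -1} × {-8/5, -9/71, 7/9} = {-18/5, -1} × {-8/5, -9/71}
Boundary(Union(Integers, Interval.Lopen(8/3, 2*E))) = Union(Complement(Integers, Interval.open(8/3, 2*E)), {8/3, 2*E})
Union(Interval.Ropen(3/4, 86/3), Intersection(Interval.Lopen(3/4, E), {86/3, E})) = Interval.Ropen(3/4, 86/3)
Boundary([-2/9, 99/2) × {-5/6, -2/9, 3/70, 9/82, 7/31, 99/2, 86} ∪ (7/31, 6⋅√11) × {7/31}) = [-2/9, 99/2] × {-5/6, -2/9, 3/70, 9/82, 7/31, 99/2, 86}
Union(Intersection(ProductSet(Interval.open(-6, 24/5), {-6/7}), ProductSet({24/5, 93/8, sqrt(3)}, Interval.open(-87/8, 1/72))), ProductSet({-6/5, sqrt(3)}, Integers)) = Union(ProductSet({sqrt(3)}, {-6/7}), ProductSet({-6/5, sqrt(3)}, Integers))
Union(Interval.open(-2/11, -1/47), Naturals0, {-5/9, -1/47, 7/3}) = Union({-5/9, 7/3}, Interval.Lopen(-2/11, -1/47), Naturals0)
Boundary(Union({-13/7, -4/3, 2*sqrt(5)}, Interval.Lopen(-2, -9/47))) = {-2, -9/47, 2*sqrt(5)}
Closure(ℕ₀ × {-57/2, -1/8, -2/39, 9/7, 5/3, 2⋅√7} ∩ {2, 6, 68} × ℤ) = ∅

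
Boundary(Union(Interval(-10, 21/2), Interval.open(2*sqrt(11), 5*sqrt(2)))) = {-10, 21/2}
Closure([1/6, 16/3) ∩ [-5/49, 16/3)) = [1/6, 16/3]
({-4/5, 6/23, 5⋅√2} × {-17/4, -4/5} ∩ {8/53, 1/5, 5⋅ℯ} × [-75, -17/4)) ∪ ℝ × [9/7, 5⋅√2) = ℝ × [9/7, 5⋅√2)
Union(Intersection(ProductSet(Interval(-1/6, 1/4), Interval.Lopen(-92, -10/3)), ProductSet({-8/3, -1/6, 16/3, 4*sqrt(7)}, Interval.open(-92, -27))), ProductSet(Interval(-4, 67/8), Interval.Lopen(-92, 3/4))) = ProductSet(Interval(-4, 67/8), Interval.Lopen(-92, 3/4))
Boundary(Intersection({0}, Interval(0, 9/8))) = {0}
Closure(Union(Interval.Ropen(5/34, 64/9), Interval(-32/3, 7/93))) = Union(Interval(-32/3, 7/93), Interval(5/34, 64/9))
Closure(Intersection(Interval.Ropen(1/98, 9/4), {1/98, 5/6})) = {1/98, 5/6}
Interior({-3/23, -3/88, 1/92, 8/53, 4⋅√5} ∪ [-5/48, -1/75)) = (-5/48, -1/75)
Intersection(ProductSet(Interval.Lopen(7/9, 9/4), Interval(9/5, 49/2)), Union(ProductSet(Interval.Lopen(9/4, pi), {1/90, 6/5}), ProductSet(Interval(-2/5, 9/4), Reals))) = ProductSet(Interval.Lopen(7/9, 9/4), Interval(9/5, 49/2))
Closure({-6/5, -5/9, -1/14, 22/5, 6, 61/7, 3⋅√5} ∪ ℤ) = ℤ ∪ {-6/5, -5/9, -1/14, 22/5, 61/7, 3⋅√5}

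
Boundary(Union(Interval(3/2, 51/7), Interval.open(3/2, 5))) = {3/2, 51/7}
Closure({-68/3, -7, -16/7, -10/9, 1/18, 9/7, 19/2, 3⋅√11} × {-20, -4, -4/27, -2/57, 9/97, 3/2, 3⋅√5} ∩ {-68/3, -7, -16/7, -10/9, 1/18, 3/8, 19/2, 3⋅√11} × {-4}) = {-68/3, -7, -16/7, -10/9, 1/18, 19/2, 3⋅√11} × {-4}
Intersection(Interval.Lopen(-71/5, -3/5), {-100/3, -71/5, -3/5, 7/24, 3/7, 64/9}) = {-3/5}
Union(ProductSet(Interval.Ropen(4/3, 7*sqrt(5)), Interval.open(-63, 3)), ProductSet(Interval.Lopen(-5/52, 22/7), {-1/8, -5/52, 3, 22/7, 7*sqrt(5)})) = Union(ProductSet(Interval.Lopen(-5/52, 22/7), {-1/8, -5/52, 3, 22/7, 7*sqrt(5)}), ProductSet(Interval.Ropen(4/3, 7*sqrt(5)), Interval.open(-63, 3)))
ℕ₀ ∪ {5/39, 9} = ℕ₀ ∪ {5/39}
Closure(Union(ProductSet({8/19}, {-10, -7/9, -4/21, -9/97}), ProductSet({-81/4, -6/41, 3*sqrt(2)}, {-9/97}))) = Union(ProductSet({8/19}, {-10, -7/9, -4/21, -9/97}), ProductSet({-81/4, -6/41, 3*sqrt(2)}, {-9/97}))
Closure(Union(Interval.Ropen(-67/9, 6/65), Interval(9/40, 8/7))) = Union(Interval(-67/9, 6/65), Interval(9/40, 8/7))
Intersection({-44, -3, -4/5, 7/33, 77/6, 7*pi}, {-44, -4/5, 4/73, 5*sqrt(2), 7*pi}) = {-44, -4/5, 7*pi}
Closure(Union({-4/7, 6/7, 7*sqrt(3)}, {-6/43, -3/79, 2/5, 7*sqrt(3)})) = {-4/7, -6/43, -3/79, 2/5, 6/7, 7*sqrt(3)}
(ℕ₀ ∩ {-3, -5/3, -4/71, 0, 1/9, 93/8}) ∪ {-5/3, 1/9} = {-5/3, 0, 1/9}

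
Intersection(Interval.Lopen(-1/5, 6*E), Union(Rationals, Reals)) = Interval.Lopen(-1/5, 6*E)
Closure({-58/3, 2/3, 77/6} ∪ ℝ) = ℝ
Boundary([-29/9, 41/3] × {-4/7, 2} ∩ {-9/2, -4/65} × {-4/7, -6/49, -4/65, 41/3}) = {-4/65} × {-4/7}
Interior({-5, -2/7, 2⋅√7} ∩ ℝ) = ∅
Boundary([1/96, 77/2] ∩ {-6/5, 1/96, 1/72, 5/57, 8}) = {1/96, 1/72, 5/57, 8}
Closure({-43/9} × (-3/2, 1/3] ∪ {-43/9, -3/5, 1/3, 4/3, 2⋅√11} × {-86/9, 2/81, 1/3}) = ({-43/9} × [-3/2, 1/3]) ∪ ({-43/9, -3/5, 1/3, 4/3, 2⋅√11} × {-86/9, 2/81, 1/3})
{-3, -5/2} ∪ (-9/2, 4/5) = (-9/2, 4/5)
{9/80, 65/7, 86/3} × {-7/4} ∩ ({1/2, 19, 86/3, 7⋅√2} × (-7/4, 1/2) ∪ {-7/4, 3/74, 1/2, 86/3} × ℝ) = {86/3} × {-7/4}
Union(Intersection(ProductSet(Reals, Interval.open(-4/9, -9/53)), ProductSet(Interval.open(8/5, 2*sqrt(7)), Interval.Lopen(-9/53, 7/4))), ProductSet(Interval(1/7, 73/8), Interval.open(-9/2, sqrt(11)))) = ProductSet(Interval(1/7, 73/8), Interval.open(-9/2, sqrt(11)))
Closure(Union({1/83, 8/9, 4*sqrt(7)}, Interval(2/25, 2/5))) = Union({1/83, 8/9, 4*sqrt(7)}, Interval(2/25, 2/5))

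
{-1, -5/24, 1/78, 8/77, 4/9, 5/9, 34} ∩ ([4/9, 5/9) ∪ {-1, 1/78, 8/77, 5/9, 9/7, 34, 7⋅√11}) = {-1, 1/78, 8/77, 4/9, 5/9, 34}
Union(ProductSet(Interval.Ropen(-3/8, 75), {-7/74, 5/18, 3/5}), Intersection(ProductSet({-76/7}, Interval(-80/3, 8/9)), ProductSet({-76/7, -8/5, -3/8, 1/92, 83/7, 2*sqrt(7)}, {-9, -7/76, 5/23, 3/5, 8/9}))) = Union(ProductSet({-76/7}, {-9, -7/76, 5/23, 3/5, 8/9}), ProductSet(Interval.Ropen(-3/8, 75), {-7/74, 5/18, 3/5}))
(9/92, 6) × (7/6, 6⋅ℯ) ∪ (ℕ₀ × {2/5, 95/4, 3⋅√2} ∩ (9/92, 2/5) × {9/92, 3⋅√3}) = (9/92, 6) × (7/6, 6⋅ℯ)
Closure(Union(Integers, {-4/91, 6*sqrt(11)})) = Union({-4/91, 6*sqrt(11)}, Integers)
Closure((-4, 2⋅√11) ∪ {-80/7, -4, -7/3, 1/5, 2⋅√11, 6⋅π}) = {-80/7, 6⋅π} ∪ [-4, 2⋅√11]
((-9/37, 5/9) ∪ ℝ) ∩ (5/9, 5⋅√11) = (5/9, 5⋅√11)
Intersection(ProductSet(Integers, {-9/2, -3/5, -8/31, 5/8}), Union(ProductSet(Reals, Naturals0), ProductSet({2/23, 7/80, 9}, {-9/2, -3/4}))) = ProductSet({9}, {-9/2})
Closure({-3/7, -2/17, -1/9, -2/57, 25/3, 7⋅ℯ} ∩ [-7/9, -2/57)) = {-3/7, -2/17, -1/9}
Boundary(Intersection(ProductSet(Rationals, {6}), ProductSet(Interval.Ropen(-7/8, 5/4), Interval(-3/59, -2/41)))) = EmptySet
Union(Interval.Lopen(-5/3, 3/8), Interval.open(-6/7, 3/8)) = Interval.Lopen(-5/3, 3/8)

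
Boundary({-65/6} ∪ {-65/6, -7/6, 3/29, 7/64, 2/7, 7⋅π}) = {-65/6, -7/6, 3/29, 7/64, 2/7, 7⋅π}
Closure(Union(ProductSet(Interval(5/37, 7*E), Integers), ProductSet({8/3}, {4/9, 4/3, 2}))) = Union(ProductSet({8/3}, {4/9, 4/3, 2}), ProductSet(Interval(5/37, 7*E), Integers))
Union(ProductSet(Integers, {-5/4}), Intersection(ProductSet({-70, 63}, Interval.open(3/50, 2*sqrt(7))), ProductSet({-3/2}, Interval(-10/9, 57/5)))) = ProductSet(Integers, {-5/4})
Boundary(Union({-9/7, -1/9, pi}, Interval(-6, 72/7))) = {-6, 72/7}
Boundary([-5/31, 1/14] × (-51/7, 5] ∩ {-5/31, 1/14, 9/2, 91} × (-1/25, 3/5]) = {-5/31, 1/14} × [-1/25, 3/5]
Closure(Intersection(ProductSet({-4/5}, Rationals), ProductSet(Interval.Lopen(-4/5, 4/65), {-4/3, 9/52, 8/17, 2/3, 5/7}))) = EmptySet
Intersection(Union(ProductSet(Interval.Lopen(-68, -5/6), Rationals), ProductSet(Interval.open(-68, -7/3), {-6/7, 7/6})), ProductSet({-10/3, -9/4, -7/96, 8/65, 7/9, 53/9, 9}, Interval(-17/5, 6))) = ProductSet({-10/3, -9/4}, Intersection(Interval(-17/5, 6), Rationals))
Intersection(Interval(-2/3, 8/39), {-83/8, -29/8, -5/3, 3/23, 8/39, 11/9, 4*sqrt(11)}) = {3/23, 8/39}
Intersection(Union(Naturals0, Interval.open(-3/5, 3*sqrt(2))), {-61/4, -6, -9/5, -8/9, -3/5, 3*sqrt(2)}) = EmptySet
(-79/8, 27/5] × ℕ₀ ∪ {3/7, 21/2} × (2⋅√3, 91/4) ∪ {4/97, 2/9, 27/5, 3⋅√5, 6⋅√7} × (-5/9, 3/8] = ((-79/8, 27/5] × ℕ₀) ∪ ({3/7, 21/2} × (2⋅√3, 91/4)) ∪ ({4/97, 2/9, 27/5, 3⋅√5, 6⋅√7} × (-5/9, 3/8])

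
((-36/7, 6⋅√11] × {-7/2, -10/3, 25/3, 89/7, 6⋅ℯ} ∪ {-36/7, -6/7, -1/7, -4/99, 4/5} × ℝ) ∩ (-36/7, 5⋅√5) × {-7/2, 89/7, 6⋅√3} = ((-36/7, 5⋅√5) × {-7/2, 89/7}) ∪ ({-6/7, -1/7, -4/99, 4/5} × {-7/2, 89/7, 6⋅√3})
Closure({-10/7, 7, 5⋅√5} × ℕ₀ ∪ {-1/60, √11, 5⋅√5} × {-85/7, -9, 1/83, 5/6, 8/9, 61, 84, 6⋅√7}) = ({-10/7, 7, 5⋅√5} × ℕ₀) ∪ ({-1/60, √11, 5⋅√5} × {-85/7, -9, 1/83, 5/6, 8/9, 61, 84, 6⋅√7})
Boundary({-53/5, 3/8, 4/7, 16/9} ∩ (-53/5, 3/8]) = {3/8}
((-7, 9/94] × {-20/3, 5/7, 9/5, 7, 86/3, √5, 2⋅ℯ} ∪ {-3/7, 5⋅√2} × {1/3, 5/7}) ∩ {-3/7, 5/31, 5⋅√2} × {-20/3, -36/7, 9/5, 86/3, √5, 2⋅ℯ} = {-3/7} × {-20/3, 9/5, 86/3, √5, 2⋅ℯ}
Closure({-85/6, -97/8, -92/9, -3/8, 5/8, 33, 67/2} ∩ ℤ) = {33}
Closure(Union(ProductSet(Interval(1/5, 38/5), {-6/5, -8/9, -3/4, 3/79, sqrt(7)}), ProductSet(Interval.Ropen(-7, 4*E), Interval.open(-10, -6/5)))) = Union(ProductSet({-7, 4*E}, Interval(-10, -6/5)), ProductSet(Interval(-7, 4*E), {-10, -6/5}), ProductSet(Interval.Ropen(-7, 4*E), Interval.open(-10, -6/5)), ProductSet(Interval(1/5, 38/5), {-6/5, -8/9, -3/4, 3/79, sqrt(7)}))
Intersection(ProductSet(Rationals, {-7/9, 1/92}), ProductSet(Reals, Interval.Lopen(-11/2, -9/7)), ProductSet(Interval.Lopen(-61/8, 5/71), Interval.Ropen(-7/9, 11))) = EmptySet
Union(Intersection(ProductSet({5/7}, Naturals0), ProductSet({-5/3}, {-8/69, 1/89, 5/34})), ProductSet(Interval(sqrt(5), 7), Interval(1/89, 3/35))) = ProductSet(Interval(sqrt(5), 7), Interval(1/89, 3/35))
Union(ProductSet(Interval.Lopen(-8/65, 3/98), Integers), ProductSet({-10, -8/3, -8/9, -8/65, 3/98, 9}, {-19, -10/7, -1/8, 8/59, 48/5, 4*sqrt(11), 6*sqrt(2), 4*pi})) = Union(ProductSet({-10, -8/3, -8/9, -8/65, 3/98, 9}, {-19, -10/7, -1/8, 8/59, 48/5, 4*sqrt(11), 6*sqrt(2), 4*pi}), ProductSet(Interval.Lopen(-8/65, 3/98), Integers))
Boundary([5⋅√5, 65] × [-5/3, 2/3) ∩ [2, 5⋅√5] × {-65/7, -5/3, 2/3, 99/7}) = {5⋅√5} × {-5/3}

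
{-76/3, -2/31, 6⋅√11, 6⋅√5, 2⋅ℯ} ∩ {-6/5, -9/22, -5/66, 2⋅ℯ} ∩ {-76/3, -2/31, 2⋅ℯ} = {2⋅ℯ}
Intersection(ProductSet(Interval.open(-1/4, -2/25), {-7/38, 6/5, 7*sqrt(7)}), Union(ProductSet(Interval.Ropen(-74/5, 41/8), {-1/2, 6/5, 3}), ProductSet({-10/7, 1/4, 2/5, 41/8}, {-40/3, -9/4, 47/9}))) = ProductSet(Interval.open(-1/4, -2/25), {6/5})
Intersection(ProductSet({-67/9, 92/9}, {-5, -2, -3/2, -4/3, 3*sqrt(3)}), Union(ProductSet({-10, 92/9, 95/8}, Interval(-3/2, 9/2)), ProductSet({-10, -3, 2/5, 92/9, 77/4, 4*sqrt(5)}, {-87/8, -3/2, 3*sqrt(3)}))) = ProductSet({92/9}, {-3/2, -4/3, 3*sqrt(3)})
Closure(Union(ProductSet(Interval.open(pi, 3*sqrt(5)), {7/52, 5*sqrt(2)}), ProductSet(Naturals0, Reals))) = Union(ProductSet(Interval(pi, 3*sqrt(5)), {7/52, 5*sqrt(2)}), ProductSet(Naturals0, Reals))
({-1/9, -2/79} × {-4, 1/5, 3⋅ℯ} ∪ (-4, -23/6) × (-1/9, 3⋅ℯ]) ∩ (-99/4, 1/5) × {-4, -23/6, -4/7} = {-1/9, -2/79} × {-4}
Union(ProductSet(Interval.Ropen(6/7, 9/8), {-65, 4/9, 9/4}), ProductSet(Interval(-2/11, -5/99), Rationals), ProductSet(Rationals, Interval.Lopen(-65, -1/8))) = Union(ProductSet(Interval(-2/11, -5/99), Rationals), ProductSet(Interval.Ropen(6/7, 9/8), {-65, 4/9, 9/4}), ProductSet(Rationals, Interval.Lopen(-65, -1/8)))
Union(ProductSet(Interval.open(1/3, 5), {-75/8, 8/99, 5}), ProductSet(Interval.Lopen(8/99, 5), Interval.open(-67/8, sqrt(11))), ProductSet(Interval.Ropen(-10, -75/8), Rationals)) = Union(ProductSet(Interval.Ropen(-10, -75/8), Rationals), ProductSet(Interval.Lopen(8/99, 5), Interval.open(-67/8, sqrt(11))), ProductSet(Interval.open(1/3, 5), {-75/8, 8/99, 5}))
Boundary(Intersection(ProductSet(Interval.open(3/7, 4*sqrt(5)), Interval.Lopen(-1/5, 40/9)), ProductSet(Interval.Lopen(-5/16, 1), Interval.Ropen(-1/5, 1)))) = Union(ProductSet({3/7, 1}, Interval(-1/5, 1)), ProductSet(Interval(3/7, 1), {-1/5, 1}))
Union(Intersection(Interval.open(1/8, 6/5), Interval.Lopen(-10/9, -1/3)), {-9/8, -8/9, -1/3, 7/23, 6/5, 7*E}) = {-9/8, -8/9, -1/3, 7/23, 6/5, 7*E}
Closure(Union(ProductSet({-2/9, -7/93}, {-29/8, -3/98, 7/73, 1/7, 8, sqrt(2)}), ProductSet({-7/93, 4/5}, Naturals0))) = Union(ProductSet({-2/9, -7/93}, {-29/8, -3/98, 7/73, 1/7, 8, sqrt(2)}), ProductSet({-7/93, 4/5}, Naturals0))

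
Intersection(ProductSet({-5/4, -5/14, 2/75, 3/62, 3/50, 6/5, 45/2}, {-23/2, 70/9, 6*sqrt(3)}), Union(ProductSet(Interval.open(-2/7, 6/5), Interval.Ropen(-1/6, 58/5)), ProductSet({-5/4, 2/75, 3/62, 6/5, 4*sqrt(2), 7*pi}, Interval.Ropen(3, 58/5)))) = ProductSet({-5/4, 2/75, 3/62, 3/50, 6/5}, {70/9, 6*sqrt(3)})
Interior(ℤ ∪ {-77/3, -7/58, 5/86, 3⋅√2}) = ∅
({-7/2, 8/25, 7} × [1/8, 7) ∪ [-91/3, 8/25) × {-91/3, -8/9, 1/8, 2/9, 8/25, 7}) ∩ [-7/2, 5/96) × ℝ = ({-7/2} × [1/8, 7)) ∪ ([-7/2, 5/96) × {-91/3, -8/9, 1/8, 2/9, 8/25, 7})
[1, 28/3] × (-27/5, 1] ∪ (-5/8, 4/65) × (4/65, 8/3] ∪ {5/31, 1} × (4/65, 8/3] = ([1, 28/3] × (-27/5, 1]) ∪ (((-5/8, 4/65) ∪ {5/31, 1}) × (4/65, 8/3])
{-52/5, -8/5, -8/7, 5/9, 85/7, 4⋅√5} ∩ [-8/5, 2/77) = {-8/5, -8/7}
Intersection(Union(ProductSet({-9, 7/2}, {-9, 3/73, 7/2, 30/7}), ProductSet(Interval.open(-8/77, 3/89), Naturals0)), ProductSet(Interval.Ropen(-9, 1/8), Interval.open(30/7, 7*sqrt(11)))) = ProductSet(Interval.open(-8/77, 3/89), Range(5, 24, 1))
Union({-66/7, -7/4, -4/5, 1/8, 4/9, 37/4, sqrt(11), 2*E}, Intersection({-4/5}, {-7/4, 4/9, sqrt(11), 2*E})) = {-66/7, -7/4, -4/5, 1/8, 4/9, 37/4, sqrt(11), 2*E}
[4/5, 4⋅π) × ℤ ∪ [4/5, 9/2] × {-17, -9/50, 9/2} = ([4/5, 4⋅π) × ℤ) ∪ ([4/5, 9/2] × {-17, -9/50, 9/2})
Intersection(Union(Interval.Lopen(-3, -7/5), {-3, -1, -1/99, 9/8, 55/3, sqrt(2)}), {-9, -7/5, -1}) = {-7/5, -1}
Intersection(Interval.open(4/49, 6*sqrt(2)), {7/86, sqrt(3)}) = {sqrt(3)}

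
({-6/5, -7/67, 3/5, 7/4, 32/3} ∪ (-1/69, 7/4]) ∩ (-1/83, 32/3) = (-1/83, 7/4]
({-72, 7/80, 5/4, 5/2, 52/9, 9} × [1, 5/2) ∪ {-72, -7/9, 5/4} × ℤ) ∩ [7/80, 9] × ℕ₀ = ({5/4} × ℕ₀) ∪ ({7/80, 5/4, 5/2, 52/9, 9} × {1, 2})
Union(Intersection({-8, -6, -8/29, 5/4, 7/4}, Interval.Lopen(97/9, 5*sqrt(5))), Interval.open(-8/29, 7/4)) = Interval.open(-8/29, 7/4)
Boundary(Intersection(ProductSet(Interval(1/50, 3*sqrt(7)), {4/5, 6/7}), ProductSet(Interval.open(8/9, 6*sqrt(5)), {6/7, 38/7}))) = ProductSet(Interval(8/9, 3*sqrt(7)), {6/7})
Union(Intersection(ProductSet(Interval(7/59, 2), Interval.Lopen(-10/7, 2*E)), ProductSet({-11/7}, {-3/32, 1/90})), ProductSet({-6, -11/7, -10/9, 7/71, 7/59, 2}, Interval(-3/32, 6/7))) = ProductSet({-6, -11/7, -10/9, 7/71, 7/59, 2}, Interval(-3/32, 6/7))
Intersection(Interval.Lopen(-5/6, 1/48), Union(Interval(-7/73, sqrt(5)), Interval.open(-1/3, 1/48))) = Interval.Lopen(-1/3, 1/48)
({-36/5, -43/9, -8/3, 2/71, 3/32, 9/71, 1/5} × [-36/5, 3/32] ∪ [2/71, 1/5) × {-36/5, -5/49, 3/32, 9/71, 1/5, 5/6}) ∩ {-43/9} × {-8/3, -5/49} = {-43/9} × {-8/3, -5/49}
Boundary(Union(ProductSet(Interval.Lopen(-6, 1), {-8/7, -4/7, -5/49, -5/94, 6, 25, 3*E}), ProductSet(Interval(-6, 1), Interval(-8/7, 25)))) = Union(ProductSet({-6, 1}, Interval(-8/7, 25)), ProductSet(Interval(-6, 1), {-8/7, 25}))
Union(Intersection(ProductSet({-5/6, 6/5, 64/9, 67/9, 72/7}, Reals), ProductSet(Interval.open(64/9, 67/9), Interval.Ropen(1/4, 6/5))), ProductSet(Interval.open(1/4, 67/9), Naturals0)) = ProductSet(Interval.open(1/4, 67/9), Naturals0)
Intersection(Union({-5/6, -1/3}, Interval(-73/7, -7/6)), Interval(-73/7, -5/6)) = Union({-5/6}, Interval(-73/7, -7/6))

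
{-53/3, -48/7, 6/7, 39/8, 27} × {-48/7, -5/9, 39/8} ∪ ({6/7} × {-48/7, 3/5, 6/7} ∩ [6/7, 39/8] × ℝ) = ({6/7} × {-48/7, 3/5, 6/7}) ∪ ({-53/3, -48/7, 6/7, 39/8, 27} × {-48/7, -5/9, 39/8})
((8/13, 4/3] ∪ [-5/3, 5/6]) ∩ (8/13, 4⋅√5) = (8/13, 4/3]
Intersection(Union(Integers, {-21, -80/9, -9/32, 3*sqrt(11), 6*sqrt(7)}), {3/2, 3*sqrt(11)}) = {3*sqrt(11)}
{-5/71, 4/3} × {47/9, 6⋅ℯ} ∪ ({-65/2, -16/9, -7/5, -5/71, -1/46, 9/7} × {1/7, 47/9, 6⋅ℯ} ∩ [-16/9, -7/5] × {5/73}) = {-5/71, 4/3} × {47/9, 6⋅ℯ}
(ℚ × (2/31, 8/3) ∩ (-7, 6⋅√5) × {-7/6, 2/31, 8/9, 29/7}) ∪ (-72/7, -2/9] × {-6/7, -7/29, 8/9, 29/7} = ((-72/7, -2/9] × {-6/7, -7/29, 8/9, 29/7}) ∪ ((ℚ ∩ (-7, 6⋅√5)) × {8/9})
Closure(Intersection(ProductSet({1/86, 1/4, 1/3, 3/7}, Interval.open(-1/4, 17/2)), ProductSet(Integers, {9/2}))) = EmptySet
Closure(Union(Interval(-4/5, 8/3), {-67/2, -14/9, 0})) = Union({-67/2, -14/9}, Interval(-4/5, 8/3))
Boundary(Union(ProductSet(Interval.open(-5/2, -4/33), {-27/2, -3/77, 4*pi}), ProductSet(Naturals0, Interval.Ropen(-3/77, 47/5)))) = Union(ProductSet(Interval(-5/2, -4/33), {-27/2, -3/77, 4*pi}), ProductSet(Naturals0, Interval(-3/77, 47/5)))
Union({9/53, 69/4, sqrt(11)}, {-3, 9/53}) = {-3, 9/53, 69/4, sqrt(11)}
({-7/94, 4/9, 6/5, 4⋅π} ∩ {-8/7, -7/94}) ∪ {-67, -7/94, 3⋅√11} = {-67, -7/94, 3⋅√11}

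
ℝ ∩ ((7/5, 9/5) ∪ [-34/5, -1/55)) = [-34/5, -1/55) ∪ (7/5, 9/5)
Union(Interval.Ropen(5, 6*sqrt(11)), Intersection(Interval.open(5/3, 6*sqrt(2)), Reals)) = Interval.open(5/3, 6*sqrt(11))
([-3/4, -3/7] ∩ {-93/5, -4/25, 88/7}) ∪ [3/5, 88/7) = [3/5, 88/7)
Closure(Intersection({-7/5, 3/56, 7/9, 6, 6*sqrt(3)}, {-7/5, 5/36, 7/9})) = {-7/5, 7/9}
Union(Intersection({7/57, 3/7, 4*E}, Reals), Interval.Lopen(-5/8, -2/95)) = Union({7/57, 3/7, 4*E}, Interval.Lopen(-5/8, -2/95))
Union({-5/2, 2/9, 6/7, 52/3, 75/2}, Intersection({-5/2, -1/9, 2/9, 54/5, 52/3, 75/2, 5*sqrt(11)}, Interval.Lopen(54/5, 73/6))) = {-5/2, 2/9, 6/7, 52/3, 75/2}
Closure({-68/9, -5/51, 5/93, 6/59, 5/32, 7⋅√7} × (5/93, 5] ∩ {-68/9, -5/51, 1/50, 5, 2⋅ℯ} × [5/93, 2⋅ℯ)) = {-68/9, -5/51} × [5/93, 5]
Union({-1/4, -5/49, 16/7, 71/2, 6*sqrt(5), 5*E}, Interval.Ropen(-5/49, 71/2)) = Union({-1/4}, Interval(-5/49, 71/2))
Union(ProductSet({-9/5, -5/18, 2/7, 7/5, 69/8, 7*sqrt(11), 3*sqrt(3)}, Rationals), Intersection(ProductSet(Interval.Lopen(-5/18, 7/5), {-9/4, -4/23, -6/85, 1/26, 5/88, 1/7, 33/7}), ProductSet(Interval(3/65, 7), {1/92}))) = ProductSet({-9/5, -5/18, 2/7, 7/5, 69/8, 7*sqrt(11), 3*sqrt(3)}, Rationals)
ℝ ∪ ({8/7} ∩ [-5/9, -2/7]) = ℝ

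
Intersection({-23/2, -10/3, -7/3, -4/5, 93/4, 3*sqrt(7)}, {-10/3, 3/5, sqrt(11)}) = {-10/3}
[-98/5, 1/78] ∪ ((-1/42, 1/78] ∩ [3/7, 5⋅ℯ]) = [-98/5, 1/78]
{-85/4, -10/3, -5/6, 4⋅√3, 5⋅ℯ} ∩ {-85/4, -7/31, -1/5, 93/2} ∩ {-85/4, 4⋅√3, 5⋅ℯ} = {-85/4}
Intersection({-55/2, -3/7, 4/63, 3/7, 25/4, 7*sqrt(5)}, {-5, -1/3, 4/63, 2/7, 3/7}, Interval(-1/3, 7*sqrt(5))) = {4/63, 3/7}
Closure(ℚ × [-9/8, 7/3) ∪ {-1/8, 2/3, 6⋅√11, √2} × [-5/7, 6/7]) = ℝ × [-9/8, 7/3]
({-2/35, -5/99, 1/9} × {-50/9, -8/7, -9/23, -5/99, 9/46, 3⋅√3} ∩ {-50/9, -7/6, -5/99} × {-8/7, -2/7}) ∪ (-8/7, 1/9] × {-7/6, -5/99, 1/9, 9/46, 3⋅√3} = ({-5/99} × {-8/7}) ∪ ((-8/7, 1/9] × {-7/6, -5/99, 1/9, 9/46, 3⋅√3})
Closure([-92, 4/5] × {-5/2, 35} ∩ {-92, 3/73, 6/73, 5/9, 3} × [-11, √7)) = {-92, 3/73, 6/73, 5/9} × {-5/2}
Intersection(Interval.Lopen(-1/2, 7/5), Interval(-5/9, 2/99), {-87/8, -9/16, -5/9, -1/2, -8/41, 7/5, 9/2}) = {-8/41}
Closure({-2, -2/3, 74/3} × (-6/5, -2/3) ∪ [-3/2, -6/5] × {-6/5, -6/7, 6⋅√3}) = ({-2, -2/3, 74/3} × [-6/5, -2/3]) ∪ ([-3/2, -6/5] × {-6/5, -6/7, 6⋅√3})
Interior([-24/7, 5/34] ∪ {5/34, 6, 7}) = (-24/7, 5/34)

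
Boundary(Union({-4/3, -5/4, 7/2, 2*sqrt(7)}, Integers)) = Union({-4/3, -5/4, 7/2, 2*sqrt(7)}, Integers)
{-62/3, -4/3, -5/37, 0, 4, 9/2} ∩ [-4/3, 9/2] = {-4/3, -5/37, 0, 4, 9/2}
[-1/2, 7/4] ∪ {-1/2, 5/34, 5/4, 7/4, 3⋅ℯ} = [-1/2, 7/4] ∪ {3⋅ℯ}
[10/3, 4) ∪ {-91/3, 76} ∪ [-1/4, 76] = {-91/3} ∪ [-1/4, 76]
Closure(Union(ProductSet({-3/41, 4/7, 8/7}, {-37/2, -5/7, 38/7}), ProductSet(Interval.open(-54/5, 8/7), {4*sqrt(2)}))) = Union(ProductSet({-3/41, 4/7, 8/7}, {-37/2, -5/7, 38/7}), ProductSet(Interval(-54/5, 8/7), {4*sqrt(2)}))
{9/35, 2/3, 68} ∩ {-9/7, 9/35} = {9/35}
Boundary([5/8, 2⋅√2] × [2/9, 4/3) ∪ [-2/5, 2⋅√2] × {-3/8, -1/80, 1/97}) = ({5/8, 2⋅√2} × [2/9, 4/3]) ∪ ([5/8, 2⋅√2] × {2/9, 4/3}) ∪ ([-2/5, 2⋅√2] × {-3/8, -1/80, 1/97})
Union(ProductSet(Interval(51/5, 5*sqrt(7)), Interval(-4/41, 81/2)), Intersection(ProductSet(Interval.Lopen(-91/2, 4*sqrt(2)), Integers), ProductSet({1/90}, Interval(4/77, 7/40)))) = ProductSet(Interval(51/5, 5*sqrt(7)), Interval(-4/41, 81/2))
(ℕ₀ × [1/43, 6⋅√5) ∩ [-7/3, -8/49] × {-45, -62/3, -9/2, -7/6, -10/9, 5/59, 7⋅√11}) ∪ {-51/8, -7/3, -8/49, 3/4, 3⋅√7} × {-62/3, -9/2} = {-51/8, -7/3, -8/49, 3/4, 3⋅√7} × {-62/3, -9/2}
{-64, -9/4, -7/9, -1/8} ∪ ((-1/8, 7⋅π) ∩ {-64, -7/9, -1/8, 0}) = {-64, -9/4, -7/9, -1/8, 0}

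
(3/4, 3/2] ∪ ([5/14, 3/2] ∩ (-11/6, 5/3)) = [5/14, 3/2]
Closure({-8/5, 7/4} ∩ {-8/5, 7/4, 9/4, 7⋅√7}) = {-8/5, 7/4}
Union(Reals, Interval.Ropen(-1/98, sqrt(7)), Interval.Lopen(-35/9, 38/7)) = Interval(-oo, oo)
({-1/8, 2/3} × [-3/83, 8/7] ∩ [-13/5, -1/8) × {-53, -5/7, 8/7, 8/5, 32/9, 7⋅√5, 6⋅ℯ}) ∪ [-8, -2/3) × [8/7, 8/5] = [-8, -2/3) × [8/7, 8/5]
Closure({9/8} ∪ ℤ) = ℤ ∪ {9/8}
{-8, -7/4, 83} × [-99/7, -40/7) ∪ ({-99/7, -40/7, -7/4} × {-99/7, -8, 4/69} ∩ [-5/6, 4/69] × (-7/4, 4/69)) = {-8, -7/4, 83} × [-99/7, -40/7)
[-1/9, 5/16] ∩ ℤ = {0}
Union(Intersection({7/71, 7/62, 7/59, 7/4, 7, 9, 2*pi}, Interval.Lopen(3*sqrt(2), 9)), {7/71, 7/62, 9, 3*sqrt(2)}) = {7/71, 7/62, 7, 9, 3*sqrt(2), 2*pi}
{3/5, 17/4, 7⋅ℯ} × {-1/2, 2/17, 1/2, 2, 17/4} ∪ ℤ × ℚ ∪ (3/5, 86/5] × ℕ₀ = (ℤ × ℚ) ∪ ((3/5, 86/5] × ℕ₀) ∪ ({3/5, 17/4, 7⋅ℯ} × {-1/2, 2/17, 1/2, 2, 17/4})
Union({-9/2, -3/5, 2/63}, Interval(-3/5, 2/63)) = Union({-9/2}, Interval(-3/5, 2/63))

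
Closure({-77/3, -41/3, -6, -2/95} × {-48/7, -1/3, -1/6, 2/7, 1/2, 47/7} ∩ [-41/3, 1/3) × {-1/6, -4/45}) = {-41/3, -6, -2/95} × {-1/6}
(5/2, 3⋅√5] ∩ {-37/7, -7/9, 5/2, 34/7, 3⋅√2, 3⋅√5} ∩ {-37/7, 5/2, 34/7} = {34/7}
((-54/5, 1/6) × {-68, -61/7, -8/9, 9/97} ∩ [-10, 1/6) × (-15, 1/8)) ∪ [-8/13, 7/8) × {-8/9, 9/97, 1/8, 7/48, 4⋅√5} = ([-10, 1/6) × {-61/7, -8/9, 9/97}) ∪ ([-8/13, 7/8) × {-8/9, 9/97, 1/8, 7/48, 4⋅√5})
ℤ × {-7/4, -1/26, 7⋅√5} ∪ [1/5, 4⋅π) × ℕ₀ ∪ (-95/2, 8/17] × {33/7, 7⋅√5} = ([1/5, 4⋅π) × ℕ₀) ∪ (ℤ × {-7/4, -1/26, 7⋅√5}) ∪ ((-95/2, 8/17] × {33/7, 7⋅√5})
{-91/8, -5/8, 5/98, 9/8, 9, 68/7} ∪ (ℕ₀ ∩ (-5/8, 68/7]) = {-91/8, -5/8, 5/98, 9/8, 68/7} ∪ {0, 1, …, 9}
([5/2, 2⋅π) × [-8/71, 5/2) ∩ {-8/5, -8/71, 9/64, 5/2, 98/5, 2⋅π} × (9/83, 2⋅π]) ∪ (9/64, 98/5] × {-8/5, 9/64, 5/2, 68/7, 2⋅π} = ({5/2} × (9/83, 5/2)) ∪ ((9/64, 98/5] × {-8/5, 9/64, 5/2, 68/7, 2⋅π})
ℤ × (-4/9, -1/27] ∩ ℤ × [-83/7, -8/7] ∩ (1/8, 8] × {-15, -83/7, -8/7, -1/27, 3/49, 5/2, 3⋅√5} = ∅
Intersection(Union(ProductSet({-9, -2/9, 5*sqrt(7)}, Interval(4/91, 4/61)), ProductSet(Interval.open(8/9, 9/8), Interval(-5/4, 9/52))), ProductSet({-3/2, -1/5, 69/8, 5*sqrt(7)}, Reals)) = ProductSet({5*sqrt(7)}, Interval(4/91, 4/61))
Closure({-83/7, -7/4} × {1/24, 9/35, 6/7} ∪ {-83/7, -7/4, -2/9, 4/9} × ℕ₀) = ({-83/7, -7/4, -2/9, 4/9} × ℕ₀) ∪ ({-83/7, -7/4} × {1/24, 9/35, 6/7})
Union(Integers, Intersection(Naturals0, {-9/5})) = Integers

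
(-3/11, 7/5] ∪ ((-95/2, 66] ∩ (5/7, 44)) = (-3/11, 44)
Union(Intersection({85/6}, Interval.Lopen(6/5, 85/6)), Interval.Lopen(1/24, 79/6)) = Union({85/6}, Interval.Lopen(1/24, 79/6))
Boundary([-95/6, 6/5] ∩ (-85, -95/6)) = ∅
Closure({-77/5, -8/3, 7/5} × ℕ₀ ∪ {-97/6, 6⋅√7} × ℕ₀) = {-97/6, -77/5, -8/3, 7/5, 6⋅√7} × ℕ₀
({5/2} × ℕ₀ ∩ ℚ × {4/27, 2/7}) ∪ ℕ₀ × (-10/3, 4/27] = ℕ₀ × (-10/3, 4/27]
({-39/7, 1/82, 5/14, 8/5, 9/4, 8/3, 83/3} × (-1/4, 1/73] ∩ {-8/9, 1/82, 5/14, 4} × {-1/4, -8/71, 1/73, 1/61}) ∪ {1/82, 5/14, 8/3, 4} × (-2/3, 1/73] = {1/82, 5/14, 8/3, 4} × (-2/3, 1/73]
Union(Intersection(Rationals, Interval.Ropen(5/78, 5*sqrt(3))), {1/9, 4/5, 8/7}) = Intersection(Interval.Ropen(5/78, 5*sqrt(3)), Rationals)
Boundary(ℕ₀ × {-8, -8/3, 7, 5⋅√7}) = ℕ₀ × {-8, -8/3, 7, 5⋅√7}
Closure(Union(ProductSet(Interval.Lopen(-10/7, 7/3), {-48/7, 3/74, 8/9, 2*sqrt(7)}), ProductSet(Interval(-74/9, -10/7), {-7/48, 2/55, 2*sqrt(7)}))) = Union(ProductSet(Interval(-74/9, -10/7), {-7/48, 2/55, 2*sqrt(7)}), ProductSet(Interval(-10/7, 7/3), {-48/7, 3/74, 8/9, 2*sqrt(7)}))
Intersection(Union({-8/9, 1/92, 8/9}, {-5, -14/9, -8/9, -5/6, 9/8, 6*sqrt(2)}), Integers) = {-5}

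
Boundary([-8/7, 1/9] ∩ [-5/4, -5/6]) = {-8/7, -5/6}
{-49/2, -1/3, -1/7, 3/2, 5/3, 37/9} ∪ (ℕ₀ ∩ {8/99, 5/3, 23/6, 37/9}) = {-49/2, -1/3, -1/7, 3/2, 5/3, 37/9}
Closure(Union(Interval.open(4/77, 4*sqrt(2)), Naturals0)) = Union(Complement(Naturals0, Interval.open(4/77, 4*sqrt(2))), Interval(4/77, 4*sqrt(2)), Naturals0)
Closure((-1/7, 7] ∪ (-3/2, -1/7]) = [-3/2, 7]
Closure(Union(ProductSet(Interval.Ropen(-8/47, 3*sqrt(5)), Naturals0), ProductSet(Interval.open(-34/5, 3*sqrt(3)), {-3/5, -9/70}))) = Union(ProductSet(Interval(-34/5, 3*sqrt(3)), {-3/5, -9/70}), ProductSet(Interval(-8/47, 3*sqrt(5)), Naturals0))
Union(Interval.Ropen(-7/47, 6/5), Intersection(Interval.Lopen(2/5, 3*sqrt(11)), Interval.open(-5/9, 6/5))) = Interval.Ropen(-7/47, 6/5)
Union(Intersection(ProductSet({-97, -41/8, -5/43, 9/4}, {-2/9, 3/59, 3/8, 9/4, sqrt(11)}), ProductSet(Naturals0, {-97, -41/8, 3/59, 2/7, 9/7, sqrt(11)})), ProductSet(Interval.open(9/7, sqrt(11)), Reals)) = ProductSet(Interval.open(9/7, sqrt(11)), Reals)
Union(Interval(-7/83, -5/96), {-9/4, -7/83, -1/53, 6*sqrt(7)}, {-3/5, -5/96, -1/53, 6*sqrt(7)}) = Union({-9/4, -3/5, -1/53, 6*sqrt(7)}, Interval(-7/83, -5/96))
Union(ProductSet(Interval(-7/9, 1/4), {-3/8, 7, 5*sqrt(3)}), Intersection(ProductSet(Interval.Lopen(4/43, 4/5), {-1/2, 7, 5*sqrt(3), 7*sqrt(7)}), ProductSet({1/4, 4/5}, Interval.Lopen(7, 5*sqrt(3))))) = Union(ProductSet({1/4, 4/5}, {5*sqrt(3)}), ProductSet(Interval(-7/9, 1/4), {-3/8, 7, 5*sqrt(3)}))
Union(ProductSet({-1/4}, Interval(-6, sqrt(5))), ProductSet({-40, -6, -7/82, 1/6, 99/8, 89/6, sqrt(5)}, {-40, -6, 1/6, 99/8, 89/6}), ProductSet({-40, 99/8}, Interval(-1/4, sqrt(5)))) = Union(ProductSet({-1/4}, Interval(-6, sqrt(5))), ProductSet({-40, 99/8}, Interval(-1/4, sqrt(5))), ProductSet({-40, -6, -7/82, 1/6, 99/8, 89/6, sqrt(5)}, {-40, -6, 1/6, 99/8, 89/6}))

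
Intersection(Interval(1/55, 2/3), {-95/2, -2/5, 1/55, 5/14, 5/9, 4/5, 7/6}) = {1/55, 5/14, 5/9}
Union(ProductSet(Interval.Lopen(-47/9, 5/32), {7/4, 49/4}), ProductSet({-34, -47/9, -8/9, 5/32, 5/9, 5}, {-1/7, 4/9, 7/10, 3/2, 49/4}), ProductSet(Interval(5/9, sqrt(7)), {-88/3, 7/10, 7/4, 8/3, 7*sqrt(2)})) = Union(ProductSet({-34, -47/9, -8/9, 5/32, 5/9, 5}, {-1/7, 4/9, 7/10, 3/2, 49/4}), ProductSet(Interval.Lopen(-47/9, 5/32), {7/4, 49/4}), ProductSet(Interval(5/9, sqrt(7)), {-88/3, 7/10, 7/4, 8/3, 7*sqrt(2)}))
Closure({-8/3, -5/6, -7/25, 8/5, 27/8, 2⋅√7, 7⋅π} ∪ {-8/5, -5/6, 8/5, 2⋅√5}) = {-8/3, -8/5, -5/6, -7/25, 8/5, 27/8, 2⋅√5, 2⋅√7, 7⋅π}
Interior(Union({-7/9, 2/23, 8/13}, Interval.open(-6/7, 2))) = Interval.open(-6/7, 2)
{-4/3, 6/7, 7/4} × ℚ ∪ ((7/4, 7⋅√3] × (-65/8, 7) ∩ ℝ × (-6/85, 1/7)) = ({-4/3, 6/7, 7/4} × ℚ) ∪ ((7/4, 7⋅√3] × (-6/85, 1/7))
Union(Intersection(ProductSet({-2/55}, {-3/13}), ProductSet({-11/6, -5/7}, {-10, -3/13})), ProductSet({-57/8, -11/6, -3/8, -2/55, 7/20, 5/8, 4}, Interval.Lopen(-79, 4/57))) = ProductSet({-57/8, -11/6, -3/8, -2/55, 7/20, 5/8, 4}, Interval.Lopen(-79, 4/57))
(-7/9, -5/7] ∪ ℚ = ℚ ∪ [-7/9, -5/7]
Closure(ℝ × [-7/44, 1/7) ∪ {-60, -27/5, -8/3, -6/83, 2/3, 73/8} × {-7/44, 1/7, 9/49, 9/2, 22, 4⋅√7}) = (ℝ × [-7/44, 1/7]) ∪ ({-60, -27/5, -8/3, -6/83, 2/3, 73/8} × {-7/44, 1/7, 9/49, 9/2, 22, 4⋅√7})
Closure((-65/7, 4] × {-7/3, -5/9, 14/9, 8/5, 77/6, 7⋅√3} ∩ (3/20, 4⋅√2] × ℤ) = ∅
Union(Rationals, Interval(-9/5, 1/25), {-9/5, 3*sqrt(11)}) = Union({3*sqrt(11)}, Interval(-9/5, 1/25), Rationals)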